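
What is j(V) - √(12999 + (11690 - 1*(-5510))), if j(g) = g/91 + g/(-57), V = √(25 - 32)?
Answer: -√30199 - 34*I*√7/5187 ≈ -173.78 - 0.017343*I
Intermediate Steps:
V = I*√7 (V = √(-7) = I*√7 ≈ 2.6458*I)
j(g) = -34*g/5187 (j(g) = g*(1/91) + g*(-1/57) = g/91 - g/57 = -34*g/5187)
j(V) - √(12999 + (11690 - 1*(-5510))) = -34*I*√7/5187 - √(12999 + (11690 - 1*(-5510))) = -34*I*√7/5187 - √(12999 + (11690 + 5510)) = -34*I*√7/5187 - √(12999 + 17200) = -34*I*√7/5187 - √30199 = -√30199 - 34*I*√7/5187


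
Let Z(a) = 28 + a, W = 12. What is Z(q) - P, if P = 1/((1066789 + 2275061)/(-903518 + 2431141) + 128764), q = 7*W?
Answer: 22031091732441/196706189822 ≈ 112.00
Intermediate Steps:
q = 84 (q = 7*12 = 84)
P = 1527623/196706189822 (P = 1/(3341850/1527623 + 128764) = 1/(196706189822/1527623) = 1527623/196706189822 ≈ 7.7660e-6)
Z(q) - P = (28 + 84) - 1*1527623/196706189822 = 112 - 1527623/196706189822 = 22031091732441/196706189822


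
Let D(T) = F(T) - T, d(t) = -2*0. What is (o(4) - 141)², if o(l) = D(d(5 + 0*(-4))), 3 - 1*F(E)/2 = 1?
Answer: 18769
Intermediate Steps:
F(E) = 4 (F(E) = 6 - 2*1 = 6 - 2 = 4)
d(t) = 0
D(T) = 4 - T
o(l) = 4 (o(l) = 4 - 1*0 = 4 + 0 = 4)
(o(4) - 141)² = (4 - 141)² = (-137)² = 18769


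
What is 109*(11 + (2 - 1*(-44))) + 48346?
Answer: 54559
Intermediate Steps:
109*(11 + (2 - 1*(-44))) + 48346 = 109*(11 + (2 + 44)) + 48346 = 109*(11 + 46) + 48346 = 109*57 + 48346 = 6213 + 48346 = 54559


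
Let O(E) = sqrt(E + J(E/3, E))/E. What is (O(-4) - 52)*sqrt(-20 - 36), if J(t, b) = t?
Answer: 2*sqrt(42)/3 - 104*I*sqrt(14) ≈ 4.3205 - 389.13*I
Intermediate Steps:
O(E) = 2*sqrt(3)/(3*sqrt(E)) (O(E) = sqrt(E + E/3)/E = sqrt(4*E/3)/E = (2*sqrt(3)*sqrt(E)/3)/E = 2*sqrt(3)/(3*sqrt(E)))
(O(-4) - 52)*sqrt(-20 - 36) = (2*sqrt(3)/(3*sqrt(-4)) - 52)*sqrt(-20 - 36) = (2*sqrt(3)*(-I/2)/3 - 52)*sqrt(-56) = (-I*sqrt(3)/3 - 52)*(2*I*sqrt(14)) = (-52 - I*sqrt(3)/3)*(2*I*sqrt(14)) = 2*I*sqrt(14)*(-52 - I*sqrt(3)/3)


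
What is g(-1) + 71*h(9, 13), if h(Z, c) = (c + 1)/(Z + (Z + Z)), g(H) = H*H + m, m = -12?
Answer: 697/27 ≈ 25.815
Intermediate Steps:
g(H) = -12 + H**2 (g(H) = H*H - 12 = H**2 - 12 = -12 + H**2)
h(Z, c) = (1 + c)/(3*Z) (h(Z, c) = (1 + c)/(Z + 2*Z) = (1 + c)/((3*Z)) = (1 + c)*(1/(3*Z)) = (1 + c)/(3*Z))
g(-1) + 71*h(9, 13) = (-12 + (-1)**2) + 71*((1/3)*(1 + 13)/9) = (-12 + 1) + 71*((1/3)*(1/9)*14) = -11 + 71*(14/27) = -11 + 994/27 = 697/27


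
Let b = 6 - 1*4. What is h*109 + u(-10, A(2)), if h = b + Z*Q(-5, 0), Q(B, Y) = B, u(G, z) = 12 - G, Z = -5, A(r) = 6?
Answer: 2965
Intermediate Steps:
b = 2 (b = 6 - 4 = 2)
h = 27 (h = 2 - 5*(-5) = 2 + 25 = 27)
h*109 + u(-10, A(2)) = 27*109 + (12 - 1*(-10)) = 2943 + (12 + 10) = 2943 + 22 = 2965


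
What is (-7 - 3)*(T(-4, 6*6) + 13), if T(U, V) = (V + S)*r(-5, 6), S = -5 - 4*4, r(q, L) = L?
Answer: -1030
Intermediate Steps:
S = -21 (S = -5 - 16 = -21)
T(U, V) = -126 + 6*V (T(U, V) = (V - 21)*6 = (-21 + V)*6 = -126 + 6*V)
(-7 - 3)*(T(-4, 6*6) + 13) = (-7 - 3)*((-126 + 6*(6*6)) + 13) = -10*((-126 + 6*36) + 13) = -10*((-126 + 216) + 13) = -10*(90 + 13) = -10*103 = -1030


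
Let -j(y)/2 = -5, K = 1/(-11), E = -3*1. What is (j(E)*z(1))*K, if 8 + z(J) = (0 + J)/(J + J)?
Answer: 75/11 ≈ 6.8182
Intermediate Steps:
z(J) = -15/2 (z(J) = -8 + (0 + J)/(J + J) = -8 + J/((2*J)) = -8 + J*(1/(2*J)) = -8 + 1/2 = -15/2)
E = -3
K = -1/11 ≈ -0.090909
j(y) = 10 (j(y) = -2*(-5) = 10)
(j(E)*z(1))*K = (10*(-15/2))*(-1/11) = -75*(-1/11) = 75/11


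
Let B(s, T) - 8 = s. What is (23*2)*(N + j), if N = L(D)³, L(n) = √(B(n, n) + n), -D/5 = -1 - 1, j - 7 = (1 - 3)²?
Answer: 506 + 2576*√7 ≈ 7321.5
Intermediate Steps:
j = 11 (j = 7 + (1 - 3)² = 7 + (-2)² = 7 + 4 = 11)
B(s, T) = 8 + s
D = 10 (D = -5*(-1 - 1) = -5*(-2) = 10)
L(n) = √(8 + 2*n) (L(n) = √((8 + n) + n) = √(8 + 2*n))
N = 56*√7 (N = (√(8 + 2*10))³ = (√(8 + 20))³ = (√28)³ = (2*√7)³ = 56*√7 ≈ 148.16)
(23*2)*(N + j) = (23*2)*(56*√7 + 11) = 46*(11 + 56*√7) = 506 + 2576*√7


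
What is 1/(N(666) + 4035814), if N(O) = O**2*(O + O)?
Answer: 1/594852406 ≈ 1.6811e-9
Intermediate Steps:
N(O) = 2*O**3 (N(O) = O**2*(2*O) = 2*O**3)
1/(N(666) + 4035814) = 1/(2*666**3 + 4035814) = 1/(2*295408296 + 4035814) = 1/(590816592 + 4035814) = 1/594852406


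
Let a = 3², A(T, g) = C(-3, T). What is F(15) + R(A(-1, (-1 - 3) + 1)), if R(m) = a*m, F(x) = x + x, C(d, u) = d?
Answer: 3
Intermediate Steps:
A(T, g) = -3
a = 9
F(x) = 2*x
R(m) = 9*m
F(15) + R(A(-1, (-1 - 3) + 1)) = 2*15 + 9*(-3) = 30 - 27 = 3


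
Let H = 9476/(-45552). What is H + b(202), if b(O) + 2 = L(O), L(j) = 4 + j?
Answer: 2320783/11388 ≈ 203.79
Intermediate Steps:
H = -2369/11388 (H = 9476*(-1/45552) = -2369/11388 ≈ -0.20803)
b(O) = 2 + O (b(O) = -2 + (4 + O) = 2 + O)
H + b(202) = -2369/11388 + (2 + 202) = -2369/11388 + 204 = 2320783/11388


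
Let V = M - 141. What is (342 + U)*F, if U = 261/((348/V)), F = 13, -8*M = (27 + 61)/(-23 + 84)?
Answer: 187239/61 ≈ 3069.5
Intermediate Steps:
M = -11/61 (M = -(27 + 61)/(8*(-23 + 84)) = -11/61 ≈ -0.18033)
V = -8612/61 (V = -11/61 - 141 = -8612/61 ≈ -141.18)
U = -6459/61 (U = 261/((348/(-8612/61))) = 261/((348*(-61/8612))) = 261/(-5307/2153) = 261*(-2153/5307) = -6459/61 ≈ -105.89)
(342 + U)*F = (342 - 6459/61)*13 = (14403/61)*13 = 187239/61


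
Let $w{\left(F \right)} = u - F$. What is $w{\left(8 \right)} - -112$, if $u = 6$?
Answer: $110$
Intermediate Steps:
$w{\left(F \right)} = 6 - F$
$w{\left(8 \right)} - -112 = \left(6 - 8\right) - -112 = \left(6 - 8\right) + 112 = -2 + 112 = 110$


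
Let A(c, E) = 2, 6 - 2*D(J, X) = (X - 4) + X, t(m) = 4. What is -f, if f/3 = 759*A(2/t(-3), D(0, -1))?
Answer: -4554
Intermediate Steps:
D(J, X) = 5 - X (D(J, X) = 3 - ((X - 4) + X)/2 = 3 - ((-4 + X) + X)/2 = 3 - (-4 + 2*X)/2 = 3 + (2 - X) = 5 - X)
f = 4554 (f = 3*(759*2) = 3*1518 = 4554)
-f = -1*4554 = -4554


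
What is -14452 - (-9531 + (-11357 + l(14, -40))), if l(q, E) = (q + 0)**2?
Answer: 6240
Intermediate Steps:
l(q, E) = q**2
-14452 - (-9531 + (-11357 + l(14, -40))) = -14452 - (-9531 + (-11357 + 14**2)) = -14452 - (-9531 + (-11357 + 196)) = -14452 - (-9531 - 11161) = -14452 - 1*(-20692) = -14452 + 20692 = 6240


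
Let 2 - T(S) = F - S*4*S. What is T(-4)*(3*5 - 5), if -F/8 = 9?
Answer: 1380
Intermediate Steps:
F = -72 (F = -8*9 = -72)
T(S) = 74 + 4*S**2 (T(S) = 2 - (-72 - S*4*S) = 2 - (-72 - 4*S*S) = 2 - (-72 - 4*S**2) = 2 + (72 + 4*S**2) = 74 + 4*S**2)
T(-4)*(3*5 - 5) = (74 + 4*(-4)**2)*(3*5 - 5) = (74 + 4*16)*(15 - 5) = (74 + 64)*10 = 138*10 = 1380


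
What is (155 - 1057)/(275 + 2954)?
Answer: -902/3229 ≈ -0.27934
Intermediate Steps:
(155 - 1057)/(275 + 2954) = -902/3229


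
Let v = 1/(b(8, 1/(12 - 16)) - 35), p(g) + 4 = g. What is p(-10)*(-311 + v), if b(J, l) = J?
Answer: 117572/27 ≈ 4354.5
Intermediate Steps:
p(g) = -4 + g
v = -1/27 (v = 1/(8 - 35) = 1/(-27) = -1/27 ≈ -0.037037)
p(-10)*(-311 + v) = (-4 - 10)*(-311 - 1/27) = -14*(-8398/27) = 117572/27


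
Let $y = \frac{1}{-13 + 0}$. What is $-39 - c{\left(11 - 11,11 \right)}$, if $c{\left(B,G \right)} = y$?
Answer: $- \frac{506}{13} \approx -38.923$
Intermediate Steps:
$y = - \frac{1}{13}$ ($y = \frac{1}{-13} = - \frac{1}{13} \approx -0.076923$)
$c{\left(B,G \right)} = - \frac{1}{13}$
$-39 - c{\left(11 - 11,11 \right)} = -39 - - \frac{1}{13} = -39 + \frac{1}{13} = - \frac{506}{13}$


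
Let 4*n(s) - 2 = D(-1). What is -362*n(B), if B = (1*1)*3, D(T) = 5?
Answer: -1267/2 ≈ -633.50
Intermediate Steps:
B = 3 (B = 1*3 = 3)
n(s) = 7/4 (n(s) = ½ + (¼)*5 = ½ + 5/4 = 7/4)
-362*n(B) = -362*7/4 = -1267/2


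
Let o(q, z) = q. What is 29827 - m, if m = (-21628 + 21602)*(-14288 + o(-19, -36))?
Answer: -342155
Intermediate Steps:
m = 371982 (m = (-21628 + 21602)*(-14288 - 19) = -26*(-14307) = 371982)
29827 - m = 29827 - 1*371982 = 29827 - 371982 = -342155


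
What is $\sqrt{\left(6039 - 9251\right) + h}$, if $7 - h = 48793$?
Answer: $i \sqrt{51998} \approx 228.03 i$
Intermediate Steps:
$h = -48786$ ($h = 7 - 48793 = -48786$)
$\sqrt{\left(6039 - 9251\right) + h} = \sqrt{\left(6039 - 9251\right) - 48786} = \sqrt{-3212 - 48786} = \sqrt{-51998} = i \sqrt{51998}$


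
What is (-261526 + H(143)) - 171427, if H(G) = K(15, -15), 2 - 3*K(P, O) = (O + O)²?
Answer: -1299757/3 ≈ -4.3325e+5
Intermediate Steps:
K(P, O) = ⅔ - 4*O²/3 (K(P, O) = ⅔ - (O + O)²/3 = ⅔ - 4*O²/3)
H(G) = -898/3 (H(G) = ⅔ - 4/3*(-15)² = ⅔ - 4/3*225 = ⅔ - 300 = -898/3)
(-261526 + H(143)) - 171427 = (-261526 - 898/3) - 171427 = -785476/3 - 171427 = -1299757/3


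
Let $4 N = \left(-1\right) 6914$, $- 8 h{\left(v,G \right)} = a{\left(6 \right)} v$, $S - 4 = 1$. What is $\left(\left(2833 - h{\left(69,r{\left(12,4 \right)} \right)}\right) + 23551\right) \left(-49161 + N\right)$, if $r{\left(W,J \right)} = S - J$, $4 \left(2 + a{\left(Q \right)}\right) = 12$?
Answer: $- \frac{21489719839}{16} \approx -1.3431 \cdot 10^{9}$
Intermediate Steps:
$S = 5$ ($S = 4 + 1 = 5$)
$a{\left(Q \right)} = 1$ ($a{\left(Q \right)} = -2 + \frac{1}{4} \cdot 12 = -2 + 3 = 1$)
$r{\left(W,J \right)} = 5 - J$
$h{\left(v,G \right)} = - \frac{v}{8}$ ($h{\left(v,G \right)} = - \frac{1 v}{8} = - \frac{v}{8}$)
$N = - \frac{3457}{2}$ ($N = \frac{\left(-1\right) 6914}{4} = \frac{1}{4} \left(-6914\right) = - \frac{3457}{2} \approx -1728.5$)
$\left(\left(2833 - h{\left(69,r{\left(12,4 \right)} \right)}\right) + 23551\right) \left(-49161 + N\right) = \left(\left(2833 - \left(- \frac{1}{8}\right) 69\right) + 23551\right) \left(-49161 - \frac{3457}{2}\right) = \left(\left(2833 - - \frac{69}{8}\right) + 23551\right) \left(- \frac{101779}{2}\right) = \left(\left(2833 + \frac{69}{8}\right) + 23551\right) \left(- \frac{101779}{2}\right) = \left(\frac{22733}{8} + 23551\right) \left(- \frac{101779}{2}\right) = \frac{211141}{8} \left(- \frac{101779}{2}\right) = - \frac{21489719839}{16}$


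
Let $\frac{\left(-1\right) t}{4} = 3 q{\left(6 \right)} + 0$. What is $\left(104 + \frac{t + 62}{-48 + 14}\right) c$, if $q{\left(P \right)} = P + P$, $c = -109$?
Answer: $- \frac{197181}{17} \approx -11599.0$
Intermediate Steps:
$q{\left(P \right)} = 2 P$
$t = -144$ ($t = - 4 \left(3 \cdot 2 \cdot 6 + 0\right) = - 4 \left(3 \cdot 12 + 0\right) = - 4 \left(36 + 0\right) = \left(-4\right) 36 = -144$)
$\left(104 + \frac{t + 62}{-48 + 14}\right) c = \left(104 + \frac{-144 + 62}{-48 + 14}\right) \left(-109\right) = \left(104 - \frac{82}{-34}\right) \left(-109\right) = \left(104 - - \frac{41}{17}\right) \left(-109\right) = \left(104 + \frac{41}{17}\right) \left(-109\right) = \frac{1809}{17} \left(-109\right) = - \frac{197181}{17}$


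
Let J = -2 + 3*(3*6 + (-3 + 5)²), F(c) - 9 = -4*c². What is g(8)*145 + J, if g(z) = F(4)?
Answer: -7911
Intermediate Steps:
F(c) = 9 - 4*c²
g(z) = -55 (g(z) = 9 - 4*4² = 9 - 4*16 = 9 - 64 = -55)
J = 64 (J = -2 + 3*(18 + 2²) = -2 + 3*(18 + 4) = -2 + 3*22 = -2 + 66 = 64)
g(8)*145 + J = -55*145 + 64 = -7975 + 64 = -7911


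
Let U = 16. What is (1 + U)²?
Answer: 289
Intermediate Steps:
(1 + U)² = (1 + 16)² = 17² = 289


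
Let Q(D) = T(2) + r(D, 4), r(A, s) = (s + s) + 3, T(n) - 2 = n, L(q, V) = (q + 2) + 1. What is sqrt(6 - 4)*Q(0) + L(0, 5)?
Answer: 3 + 15*sqrt(2) ≈ 24.213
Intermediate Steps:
L(q, V) = 3 + q (L(q, V) = (2 + q) + 1 = 3 + q)
T(n) = 2 + n
r(A, s) = 3 + 2*s (r(A, s) = 2*s + 3 = 3 + 2*s)
Q(D) = 15 (Q(D) = (2 + 2) + (3 + 2*4) = 4 + (3 + 8) = 4 + 11 = 15)
sqrt(6 - 4)*Q(0) + L(0, 5) = sqrt(6 - 4)*15 + (3 + 0) = sqrt(2)*15 + 3 = 15*sqrt(2) + 3 = 3 + 15*sqrt(2)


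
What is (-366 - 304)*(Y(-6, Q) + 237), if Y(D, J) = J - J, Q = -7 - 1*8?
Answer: -158790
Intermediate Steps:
Q = -15 (Q = -7 - 8 = -15)
Y(D, J) = 0
(-366 - 304)*(Y(-6, Q) + 237) = (-366 - 304)*(0 + 237) = -670*237 = -158790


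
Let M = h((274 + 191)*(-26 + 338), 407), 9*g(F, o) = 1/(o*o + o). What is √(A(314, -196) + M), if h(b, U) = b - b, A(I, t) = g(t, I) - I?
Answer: I*√3071921052410/98910 ≈ 17.72*I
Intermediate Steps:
g(F, o) = 1/(9*(o + o²)) (g(F, o) = 1/(9*(o*o + o)) = 1/(9*(o² + o)) = 1/(9*(o + o²)))
A(I, t) = -I + 1/(9*I*(1 + I)) (A(I, t) = 1/(9*I*(1 + I)) - I = -I + 1/(9*I*(1 + I)))
h(b, U) = 0
M = 0
√(A(314, -196) + M) = √((-1*314 + (⅑)/(314*(1 + 314))) + 0) = √((-314 + (⅑)*(1/314)/315) + 0) = √((-314 + (⅑)*(1/314)*(1/315)) + 0) = √((-314 + 1/890190) + 0) = √(-279519659/890190 + 0) = √(-279519659/890190) = I*√3071921052410/98910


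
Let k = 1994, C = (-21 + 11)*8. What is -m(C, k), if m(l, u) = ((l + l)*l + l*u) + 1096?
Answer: 145624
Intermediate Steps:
C = -80 (C = -10*8 = -80)
m(l, u) = 1096 + 2*l² + l*u (m(l, u) = ((2*l)*l + l*u) + 1096 = (2*l² + l*u) + 1096 = 1096 + 2*l² + l*u)
-m(C, k) = -(1096 + 2*(-80)² - 80*1994) = -(1096 + 2*6400 - 159520) = -(1096 + 12800 - 159520) = -1*(-145624) = 145624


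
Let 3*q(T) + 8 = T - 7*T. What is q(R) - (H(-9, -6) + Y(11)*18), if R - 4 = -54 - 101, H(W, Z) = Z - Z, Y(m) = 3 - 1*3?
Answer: 898/3 ≈ 299.33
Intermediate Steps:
Y(m) = 0 (Y(m) = 3 - 3 = 0)
H(W, Z) = 0
R = -151 (R = 4 + (-54 - 101) = 4 - 155 = -151)
q(T) = -8/3 - 2*T (q(T) = -8/3 + (T - 7*T)/3 = -8/3 + (-6*T)/3 = -8/3 - 2*T)
q(R) - (H(-9, -6) + Y(11)*18) = (-8/3 - 2*(-151)) - (0 + 0*18) = (-8/3 + 302) - (0 + 0) = 898/3 - 1*0 = 898/3 + 0 = 898/3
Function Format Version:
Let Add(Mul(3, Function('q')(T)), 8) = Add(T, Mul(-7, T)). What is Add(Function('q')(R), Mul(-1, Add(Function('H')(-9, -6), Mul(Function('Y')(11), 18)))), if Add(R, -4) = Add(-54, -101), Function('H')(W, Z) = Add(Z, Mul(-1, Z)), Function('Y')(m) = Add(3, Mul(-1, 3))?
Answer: Rational(898, 3) ≈ 299.33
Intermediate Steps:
Function('Y')(m) = 0 (Function('Y')(m) = Add(3, -3) = 0)
Function('H')(W, Z) = 0
R = -151 (R = Add(4, Add(-54, -101)) = Add(4, -155) = -151)
Function('q')(T) = Add(Rational(-8, 3), Mul(-2, T)) (Function('q')(T) = Add(Rational(-8, 3), Mul(Rational(1, 3), Add(T, Mul(-7, T)))) = Add(Rational(-8, 3), Mul(Rational(1, 3), Mul(-6, T))) = Add(Rational(-8, 3), Mul(-2, T)))
Add(Function('q')(R), Mul(-1, Add(Function('H')(-9, -6), Mul(Function('Y')(11), 18)))) = Add(Add(Rational(-8, 3), Mul(-2, -151)), Mul(-1, Add(0, Mul(0, 18)))) = Add(Add(Rational(-8, 3), 302), Mul(-1, Add(0, 0))) = Add(Rational(898, 3), Mul(-1, 0)) = Add(Rational(898, 3), 0) = Rational(898, 3)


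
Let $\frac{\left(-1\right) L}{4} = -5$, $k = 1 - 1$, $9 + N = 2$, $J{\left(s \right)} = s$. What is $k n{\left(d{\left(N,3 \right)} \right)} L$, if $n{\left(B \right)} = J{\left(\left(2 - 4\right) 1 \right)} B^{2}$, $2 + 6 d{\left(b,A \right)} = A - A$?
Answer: $0$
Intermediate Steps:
$N = -7$ ($N = -9 + 2 = -7$)
$d{\left(b,A \right)} = - \frac{1}{3}$ ($d{\left(b,A \right)} = - \frac{1}{3} + \frac{A - A}{6} = - \frac{1}{3} + \frac{1}{6} \cdot 0 = - \frac{1}{3} + 0 = - \frac{1}{3}$)
$n{\left(B \right)} = - 2 B^{2}$ ($n{\left(B \right)} = \left(2 - 4\right) 1 B^{2} = \left(-2\right) 1 B^{2} = - 2 B^{2}$)
$k = 0$
$L = 20$ ($L = \left(-4\right) \left(-5\right) = 20$)
$k n{\left(d{\left(N,3 \right)} \right)} L = 0 \left(- 2 \left(- \frac{1}{3}\right)^{2}\right) 20 = 0 \left(\left(-2\right) \frac{1}{9}\right) 20 = 0 \left(- \frac{2}{9}\right) 20 = 0 \cdot 20 = 0$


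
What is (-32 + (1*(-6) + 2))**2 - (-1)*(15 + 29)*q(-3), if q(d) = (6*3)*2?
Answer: 2880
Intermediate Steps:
q(d) = 36 (q(d) = 18*2 = 36)
(-32 + (1*(-6) + 2))**2 - (-1)*(15 + 29)*q(-3) = (-32 + (1*(-6) + 2))**2 - (-1)*(15 + 29)*36 = (-32 + (-6 + 2))**2 - (-1)*44*36 = (-32 - 4)**2 - (-1)*1584 = (-36)**2 - 1*(-1584) = 1296 + 1584 = 2880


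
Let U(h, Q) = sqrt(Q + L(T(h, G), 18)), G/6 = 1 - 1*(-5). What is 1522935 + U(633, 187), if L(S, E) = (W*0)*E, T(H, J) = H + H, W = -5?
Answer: 1522935 + sqrt(187) ≈ 1.5229e+6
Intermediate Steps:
G = 36 (G = 6*(1 - 1*(-5)) = 6*(1 + 5) = 6*6 = 36)
T(H, J) = 2*H
L(S, E) = 0 (L(S, E) = (-5*0)*E = 0*E = 0)
U(h, Q) = sqrt(Q) (U(h, Q) = sqrt(Q + 0) = sqrt(Q))
1522935 + U(633, 187) = 1522935 + sqrt(187)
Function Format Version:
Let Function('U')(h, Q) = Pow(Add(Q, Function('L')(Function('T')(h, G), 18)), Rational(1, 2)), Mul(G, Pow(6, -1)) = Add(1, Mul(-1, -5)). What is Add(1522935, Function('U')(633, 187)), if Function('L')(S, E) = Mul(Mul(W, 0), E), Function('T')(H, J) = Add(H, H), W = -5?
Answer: Add(1522935, Pow(187, Rational(1, 2))) ≈ 1.5229e+6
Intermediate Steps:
G = 36 (G = Mul(6, Add(1, Mul(-1, -5))) = Mul(6, Add(1, 5)) = Mul(6, 6) = 36)
Function('T')(H, J) = Mul(2, H)
Function('L')(S, E) = 0 (Function('L')(S, E) = Mul(Mul(-5, 0), E) = Mul(0, E) = 0)
Function('U')(h, Q) = Pow(Q, Rational(1, 2)) (Function('U')(h, Q) = Pow(Add(Q, 0), Rational(1, 2)) = Pow(Q, Rational(1, 2)))
Add(1522935, Function('U')(633, 187)) = Add(1522935, Pow(187, Rational(1, 2)))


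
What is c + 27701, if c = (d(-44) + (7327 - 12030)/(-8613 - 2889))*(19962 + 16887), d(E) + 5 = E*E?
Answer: 3844702099/54 ≈ 7.1198e+7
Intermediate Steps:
d(E) = -5 + E² (d(E) = -5 + E*E = -5 + E²)
c = 3843206245/54 (c = ((-5 + (-44)²) + (7327 - 12030)/(-8613 - 2889))*(19962 + 16887) = ((-5 + 1936) - 4703/(-11502))*36849 = (1931 - 4703*(-1/11502))*36849 = (1931 + 4703/11502)*36849 = (22215065/11502)*36849 = 3843206245/54 ≈ 7.1170e+7)
c + 27701 = 3843206245/54 + 27701 = 3844702099/54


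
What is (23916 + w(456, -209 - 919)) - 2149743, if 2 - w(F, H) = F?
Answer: -2126281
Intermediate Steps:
w(F, H) = 2 - F
(23916 + w(456, -209 - 919)) - 2149743 = (23916 + (2 - 1*456)) - 2149743 = (23916 + (2 - 456)) - 2149743 = (23916 - 454) - 2149743 = 23462 - 2149743 = -2126281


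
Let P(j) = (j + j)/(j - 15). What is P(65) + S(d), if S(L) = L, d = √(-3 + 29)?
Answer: 13/5 + √26 ≈ 7.6990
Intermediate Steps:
d = √26 ≈ 5.0990
P(j) = 2*j/(-15 + j) (P(j) = (2*j)/(-15 + j) = 2*j/(-15 + j))
P(65) + S(d) = 2*65/(-15 + 65) + √26 = 2*65/50 + √26 = 2*65*(1/50) + √26 = 13/5 + √26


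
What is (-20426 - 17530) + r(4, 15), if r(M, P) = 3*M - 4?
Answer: -37948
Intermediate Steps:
r(M, P) = -4 + 3*M
(-20426 - 17530) + r(4, 15) = (-20426 - 17530) + (-4 + 3*4) = -37956 + (-4 + 12) = -37956 + 8 = -37948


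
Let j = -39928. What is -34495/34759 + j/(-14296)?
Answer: 111839604/62114333 ≈ 1.8005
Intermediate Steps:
-34495/34759 + j/(-14296) = -34495/34759 - 39928/(-14296) = -34495*1/34759 - 39928*(-1/14296) = -34495/34759 + 4991/1787 = 111839604/62114333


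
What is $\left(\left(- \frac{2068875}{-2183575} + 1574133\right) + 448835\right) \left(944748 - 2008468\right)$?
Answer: $- \frac{187951002283357880}{87343} \approx -2.1519 \cdot 10^{12}$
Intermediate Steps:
$\left(\left(- \frac{2068875}{-2183575} + 1574133\right) + 448835\right) \left(944748 - 2008468\right) = \left(\left(\left(-2068875\right) \left(- \frac{1}{2183575}\right) + 1574133\right) + 448835\right) \left(-1063720\right) = \left(\left(\frac{82755}{87343} + 1574133\right) + 448835\right) \left(-1063720\right) = \left(\frac{137489581374}{87343} + 448835\right) \left(-1063720\right) = \frac{176692176779}{87343} \left(-1063720\right) = - \frac{187951002283357880}{87343}$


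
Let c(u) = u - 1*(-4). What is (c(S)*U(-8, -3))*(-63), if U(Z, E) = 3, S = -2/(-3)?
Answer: -882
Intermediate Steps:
S = ⅔ (S = -2*(-⅓) = ⅔ ≈ 0.66667)
c(u) = 4 + u (c(u) = u + 4 = 4 + u)
(c(S)*U(-8, -3))*(-63) = ((4 + ⅔)*3)*(-63) = ((14/3)*3)*(-63) = 14*(-63) = -882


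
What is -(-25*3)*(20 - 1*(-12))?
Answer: 2400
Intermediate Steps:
-(-25*3)*(20 - 1*(-12)) = -(-75)*(20 + 12) = -(-75)*32 = -1*(-2400) = 2400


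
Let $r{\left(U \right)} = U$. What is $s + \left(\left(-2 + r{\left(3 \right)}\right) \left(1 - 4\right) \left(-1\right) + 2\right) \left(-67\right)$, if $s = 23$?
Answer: $-312$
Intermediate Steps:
$s + \left(\left(-2 + r{\left(3 \right)}\right) \left(1 - 4\right) \left(-1\right) + 2\right) \left(-67\right) = 23 + \left(\left(-2 + 3\right) \left(1 - 4\right) \left(-1\right) + 2\right) \left(-67\right) = 23 + \left(1 \left(-3\right) \left(-1\right) + 2\right) \left(-67\right) = 23 + \left(\left(-3\right) \left(-1\right) + 2\right) \left(-67\right) = 23 + \left(3 + 2\right) \left(-67\right) = 23 + 5 \left(-67\right) = 23 - 335 = -312$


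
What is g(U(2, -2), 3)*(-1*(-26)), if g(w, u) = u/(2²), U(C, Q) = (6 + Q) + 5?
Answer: 39/2 ≈ 19.500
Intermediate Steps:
U(C, Q) = 11 + Q
g(w, u) = u/4
g(U(2, -2), 3)*(-1*(-26)) = ((¼)*3)*(-1*(-26)) = (¾)*26 = 39/2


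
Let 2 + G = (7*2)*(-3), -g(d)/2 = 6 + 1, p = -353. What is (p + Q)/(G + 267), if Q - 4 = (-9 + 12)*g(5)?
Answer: -391/223 ≈ -1.7534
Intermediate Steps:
g(d) = -14 (g(d) = -2*(6 + 1) = -2*7 = -14)
G = -44 (G = -2 + (7*2)*(-3) = -2 + 14*(-3) = -2 - 42 = -44)
Q = -38 (Q = 4 + (-9 + 12)*(-14) = 4 + 3*(-14) = 4 - 42 = -38)
(p + Q)/(G + 267) = (-353 - 38)/(-44 + 267) = -391/223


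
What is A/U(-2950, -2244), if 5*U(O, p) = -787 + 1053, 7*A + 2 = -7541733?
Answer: -37708675/1862 ≈ -20252.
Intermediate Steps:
A = -7541735/7 (A = -2/7 + (⅐)*(-7541733) = -2/7 - 7541733/7 = -7541735/7 ≈ -1.0774e+6)
U(O, p) = 266/5 (U(O, p) = (-787 + 1053)/5 = (⅕)*266 = 266/5)
A/U(-2950, -2244) = -7541735/(7*266/5) = -7541735/7*5/266 = -37708675/1862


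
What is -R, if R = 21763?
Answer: -21763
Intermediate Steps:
-R = -1*21763 = -21763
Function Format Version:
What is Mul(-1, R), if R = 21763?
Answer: -21763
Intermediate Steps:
Mul(-1, R) = Mul(-1, 21763) = -21763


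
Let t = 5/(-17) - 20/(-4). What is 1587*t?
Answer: 126960/17 ≈ 7468.2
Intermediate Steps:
t = 80/17 (t = 5*(-1/17) - 20*(-¼) = -5/17 + 5 = 80/17 ≈ 4.7059)
1587*t = 1587*(80/17) = 126960/17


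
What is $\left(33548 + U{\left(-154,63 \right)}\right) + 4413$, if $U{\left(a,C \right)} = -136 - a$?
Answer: $37979$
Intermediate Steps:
$\left(33548 + U{\left(-154,63 \right)}\right) + 4413 = \left(33548 - -18\right) + 4413 = \left(33548 + \left(-136 + 154\right)\right) + 4413 = \left(33548 + 18\right) + 4413 = 33566 + 4413 = 37979$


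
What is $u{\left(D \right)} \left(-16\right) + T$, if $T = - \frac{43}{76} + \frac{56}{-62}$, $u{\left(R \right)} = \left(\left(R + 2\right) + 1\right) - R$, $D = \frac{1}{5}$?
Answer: $- \frac{116549}{2356} \approx -49.469$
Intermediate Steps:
$D = \frac{1}{5} \approx 0.2$
$u{\left(R \right)} = 3$ ($u{\left(R \right)} = \left(\left(2 + R\right) + 1\right) - R = \left(3 + R\right) - R = 3$)
$T = - \frac{3461}{2356}$ ($T = \left(-43\right) \frac{1}{76} + 56 \left(- \frac{1}{62}\right) = - \frac{43}{76} - \frac{28}{31} = - \frac{3461}{2356} \approx -1.469$)
$u{\left(D \right)} \left(-16\right) + T = 3 \left(-16\right) - \frac{3461}{2356} = -48 - \frac{3461}{2356} = - \frac{116549}{2356}$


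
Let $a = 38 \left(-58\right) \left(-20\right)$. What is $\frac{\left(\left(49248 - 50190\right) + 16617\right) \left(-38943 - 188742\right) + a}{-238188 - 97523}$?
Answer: $\frac{187837805}{17669} \approx 10631.0$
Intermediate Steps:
$a = 44080$ ($a = \left(-2204\right) \left(-20\right) = 44080$)
$\frac{\left(\left(49248 - 50190\right) + 16617\right) \left(-38943 - 188742\right) + a}{-238188 - 97523} = \frac{\left(\left(49248 - 50190\right) + 16617\right) \left(-38943 - 188742\right) + 44080}{-238188 - 97523} = \frac{\left(-942 + 16617\right) \left(-38943 - 188742\right) + 44080}{-335711} = \left(15675 \left(-38943 - 188742\right) + 44080\right) \left(- \frac{1}{335711}\right) = \left(15675 \left(-227685\right) + 44080\right) \left(- \frac{1}{335711}\right) = \left(-3568962375 + 44080\right) \left(- \frac{1}{335711}\right) = \left(-3568918295\right) \left(- \frac{1}{335711}\right) = \frac{187837805}{17669}$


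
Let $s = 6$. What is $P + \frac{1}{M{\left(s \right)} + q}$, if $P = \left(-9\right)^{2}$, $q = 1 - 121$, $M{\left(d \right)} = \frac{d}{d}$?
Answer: $\frac{9638}{119} \approx 80.992$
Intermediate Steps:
$M{\left(d \right)} = 1$
$q = -120$ ($q = 1 - 121 = -120$)
$P = 81$
$P + \frac{1}{M{\left(s \right)} + q} = 81 + \frac{1}{1 - 120} = 81 + \frac{1}{-119} = 81 - \frac{1}{119} = \frac{9638}{119}$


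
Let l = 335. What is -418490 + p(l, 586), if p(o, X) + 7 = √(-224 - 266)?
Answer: -418497 + 7*I*√10 ≈ -4.185e+5 + 22.136*I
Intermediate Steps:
p(o, X) = -7 + 7*I*√10 (p(o, X) = -7 + √(-224 - 266) = -7 + √(-490) = -7 + 7*I*√10)
-418490 + p(l, 586) = -418490 + (-7 + 7*I*√10) = -418497 + 7*I*√10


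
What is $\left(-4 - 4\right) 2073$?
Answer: $-16584$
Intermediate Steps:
$\left(-4 - 4\right) 2073 = \left(-8\right) 2073 = -16584$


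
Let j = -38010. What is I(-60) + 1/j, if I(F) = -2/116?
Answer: -9517/551145 ≈ -0.017268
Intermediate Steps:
I(F) = -1/58 (I(F) = -2*1/116 = -1/58)
I(-60) + 1/j = -1/58 + 1/(-38010) = -1/58 - 1/38010 = -9517/551145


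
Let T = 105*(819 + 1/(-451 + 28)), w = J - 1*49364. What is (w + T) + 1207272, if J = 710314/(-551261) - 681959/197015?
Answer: 19048485182289659251/15313542714015 ≈ 1.2439e+6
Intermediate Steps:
J = -515879913009/108606685915 (J = 710314*(-1/551261) - 681959*1/197015 = -710314/551261 - 681959/197015 = -515879913009/108606685915 ≈ -4.7500)
w = -5361776323421069/108606685915 (w = -515879913009/108606685915 - 1*49364 = -515879913009/108606685915 - 49364 = -5361776323421069/108606685915 ≈ -49369.)
T = 12125260/141 (T = 105*(819 + 1/(-423)) = 105*(819 - 1/423) = 105*(346436/423) = 12125260/141 ≈ 85995.)
(w + T) + 1207272 = (-5361776323421069/108606685915 + 12125260/141) + 1207272 = 560873842855342171/15313542714015 + 1207272 = 19048485182289659251/15313542714015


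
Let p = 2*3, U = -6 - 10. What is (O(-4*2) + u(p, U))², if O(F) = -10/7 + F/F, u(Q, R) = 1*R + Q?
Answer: 5329/49 ≈ 108.76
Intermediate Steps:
U = -16
p = 6
u(Q, R) = Q + R (u(Q, R) = R + Q = Q + R)
O(F) = -3/7 (O(F) = -10*⅐ + 1 = -10/7 + 1 = -3/7)
(O(-4*2) + u(p, U))² = (-3/7 + (6 - 16))² = (-3/7 - 10)² = (-73/7)² = 5329/49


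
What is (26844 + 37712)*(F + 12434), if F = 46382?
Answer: 3796925696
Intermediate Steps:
(26844 + 37712)*(F + 12434) = (26844 + 37712)*(46382 + 12434) = 64556*58816 = 3796925696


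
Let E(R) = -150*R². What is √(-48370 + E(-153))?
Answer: 2*I*√889930 ≈ 1886.7*I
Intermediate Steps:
√(-48370 + E(-153)) = √(-48370 - 150*(-153)²) = √(-48370 - 150*23409) = √(-48370 - 3511350) = √(-3559720) = 2*I*√889930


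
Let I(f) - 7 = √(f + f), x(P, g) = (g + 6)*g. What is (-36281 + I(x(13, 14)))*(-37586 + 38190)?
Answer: -21909496 + 2416*√35 ≈ -2.1895e+7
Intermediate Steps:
x(P, g) = g*(6 + g) (x(P, g) = (6 + g)*g = g*(6 + g))
I(f) = 7 + √2*√f (I(f) = 7 + √(f + f) = 7 + √(2*f) = 7 + √2*√f)
(-36281 + I(x(13, 14)))*(-37586 + 38190) = (-36281 + (7 + √2*√(14*(6 + 14))))*(-37586 + 38190) = (-36281 + (7 + √2*√(14*20)))*604 = (-36281 + (7 + √2*√280))*604 = (-36281 + (7 + √2*(2*√70)))*604 = (-36281 + (7 + 4*√35))*604 = (-36274 + 4*√35)*604 = -21909496 + 2416*√35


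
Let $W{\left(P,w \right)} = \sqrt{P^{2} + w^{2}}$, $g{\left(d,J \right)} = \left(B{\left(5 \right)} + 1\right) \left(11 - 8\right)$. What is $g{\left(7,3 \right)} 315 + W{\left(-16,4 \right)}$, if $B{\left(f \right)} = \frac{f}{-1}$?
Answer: $-3780 + 4 \sqrt{17} \approx -3763.5$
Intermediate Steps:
$B{\left(f \right)} = - f$ ($B{\left(f \right)} = f \left(-1\right) = - f$)
$g{\left(d,J \right)} = -12$ ($g{\left(d,J \right)} = \left(\left(-1\right) 5 + 1\right) \left(11 - 8\right) = \left(-5 + 1\right) 3 = \left(-4\right) 3 = -12$)
$g{\left(7,3 \right)} 315 + W{\left(-16,4 \right)} = \left(-12\right) 315 + \sqrt{\left(-16\right)^{2} + 4^{2}} = -3780 + \sqrt{256 + 16} = -3780 + \sqrt{272} = -3780 + 4 \sqrt{17}$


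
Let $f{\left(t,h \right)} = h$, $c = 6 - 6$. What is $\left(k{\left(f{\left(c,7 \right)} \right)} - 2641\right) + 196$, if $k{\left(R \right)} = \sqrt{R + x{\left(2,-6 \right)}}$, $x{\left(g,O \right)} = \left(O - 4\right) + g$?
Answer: $-2445 + i \approx -2445.0 + 1.0 i$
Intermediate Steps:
$c = 0$ ($c = 6 - 6 = 0$)
$x{\left(g,O \right)} = -4 + O + g$ ($x{\left(g,O \right)} = \left(-4 + O\right) + g = -4 + O + g$)
$k{\left(R \right)} = \sqrt{-8 + R}$ ($k{\left(R \right)} = \sqrt{R - 8} = \sqrt{-8 + R}$)
$\left(k{\left(f{\left(c,7 \right)} \right)} - 2641\right) + 196 = \left(\sqrt{-8 + 7} - 2641\right) + 196 = \left(\sqrt{-1} - 2641\right) + 196 = \left(i - 2641\right) + 196 = \left(-2641 + i\right) + 196 = -2445 + i$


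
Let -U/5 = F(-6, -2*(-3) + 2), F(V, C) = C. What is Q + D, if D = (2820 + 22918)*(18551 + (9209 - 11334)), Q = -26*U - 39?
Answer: 422773389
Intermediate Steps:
U = -40 (U = -5*(-2*(-3) + 2) = -5*(6 + 2) = -5*8 = -40)
Q = 1001 (Q = -26*(-40) - 39 = 1040 - 39 = 1001)
D = 422772388 (D = 25738*(18551 - 2125) = 25738*16426 = 422772388)
Q + D = 1001 + 422772388 = 422773389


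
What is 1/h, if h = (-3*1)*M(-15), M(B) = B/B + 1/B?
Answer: -5/14 ≈ -0.35714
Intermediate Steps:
M(B) = 1 + 1/B
h = -14/5 (h = (-3*1)*((1 - 15)/(-15)) = -(-1)*(-14)/5 = -3*14/15 = -14/5 ≈ -2.8000)
1/h = 1/(-14/5) = -5/14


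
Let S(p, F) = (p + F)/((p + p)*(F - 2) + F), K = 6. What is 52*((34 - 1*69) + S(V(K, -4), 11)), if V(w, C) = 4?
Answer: -150280/83 ≈ -1810.6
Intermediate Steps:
S(p, F) = (F + p)/(F + 2*p*(-2 + F)) (S(p, F) = (F + p)/((2*p)*(-2 + F) + F) = (F + p)/(2*p*(-2 + F) + F) = (F + p)/(F + 2*p*(-2 + F)))
52*((34 - 1*69) + S(V(K, -4), 11)) = 52*((34 - 1*69) + (11 + 4)/(11 - 4*4 + 2*11*4)) = 52*((34 - 69) + 15/(11 - 16 + 88)) = 52*(-35 + 15/83) = 52*(-2890/83) = -150280/83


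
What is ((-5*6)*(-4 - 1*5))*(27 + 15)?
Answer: 11340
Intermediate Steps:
((-5*6)*(-4 - 1*5))*(27 + 15) = -30*(-4 - 5)*42 = -30*(-9)*42 = 270*42 = 11340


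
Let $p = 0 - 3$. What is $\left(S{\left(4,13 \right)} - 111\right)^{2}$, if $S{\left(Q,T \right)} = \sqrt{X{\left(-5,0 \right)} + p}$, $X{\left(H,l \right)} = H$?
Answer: $12313 - 444 i \sqrt{2} \approx 12313.0 - 627.91 i$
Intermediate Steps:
$p = -3$
$S{\left(Q,T \right)} = 2 i \sqrt{2}$ ($S{\left(Q,T \right)} = \sqrt{-5 - 3} = \sqrt{-8} = 2 i \sqrt{2}$)
$\left(S{\left(4,13 \right)} - 111\right)^{2} = \left(2 i \sqrt{2} - 111\right)^{2} = \left(-111 + 2 i \sqrt{2}\right)^{2}$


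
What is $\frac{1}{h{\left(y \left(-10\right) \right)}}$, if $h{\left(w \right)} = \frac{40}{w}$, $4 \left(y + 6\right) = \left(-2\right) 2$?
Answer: $\frac{7}{4} \approx 1.75$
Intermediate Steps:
$y = -7$ ($y = -6 + \frac{\left(-2\right) 2}{4} = -6 + \frac{1}{4} \left(-4\right) = -6 - 1 = -7$)
$\frac{1}{h{\left(y \left(-10\right) \right)}} = \frac{1}{40 \frac{1}{\left(-7\right) \left(-10\right)}} = \frac{1}{40 \cdot \frac{1}{70}} = \frac{1}{\frac{4}{7}} = \frac{7}{4}$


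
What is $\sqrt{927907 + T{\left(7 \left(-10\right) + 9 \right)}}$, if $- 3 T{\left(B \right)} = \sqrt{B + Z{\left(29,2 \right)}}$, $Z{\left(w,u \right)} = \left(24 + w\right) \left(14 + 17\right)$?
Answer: $\frac{\sqrt{8351163 - 3 \sqrt{1582}}}{3} \approx 963.27$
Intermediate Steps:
$Z{\left(w,u \right)} = 744 + 31 w$ ($Z{\left(w,u \right)} = \left(24 + w\right) 31 = 744 + 31 w$)
$T{\left(B \right)} = - \frac{\sqrt{1643 + B}}{3}$ ($T{\left(B \right)} = - \frac{\sqrt{B + \left(744 + 31 \cdot 29\right)}}{3} = - \frac{\sqrt{B + \left(744 + 899\right)}}{3} = - \frac{\sqrt{B + 1643}}{3} = - \frac{\sqrt{1643 + B}}{3}$)
$\sqrt{927907 + T{\left(7 \left(-10\right) + 9 \right)}} = \sqrt{927907 - \frac{\sqrt{1643 + \left(7 \left(-10\right) + 9\right)}}{3}} = \sqrt{927907 - \frac{\sqrt{1643 + \left(-70 + 9\right)}}{3}} = \sqrt{927907 - \frac{\sqrt{1643 - 61}}{3}} = \sqrt{927907 - \frac{\sqrt{1582}}{3}}$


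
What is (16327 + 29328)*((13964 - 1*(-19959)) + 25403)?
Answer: 2708528530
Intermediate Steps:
(16327 + 29328)*((13964 - 1*(-19959)) + 25403) = 45655*((13964 + 19959) + 25403) = 45655*(33923 + 25403) = 45655*59326 = 2708528530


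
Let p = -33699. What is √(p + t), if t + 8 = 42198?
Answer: √8491 ≈ 92.147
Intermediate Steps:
t = 42190 (t = -8 + 42198 = 42190)
√(p + t) = √(-33699 + 42190) = √8491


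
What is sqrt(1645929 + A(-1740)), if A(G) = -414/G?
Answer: sqrt(138422648910)/290 ≈ 1282.9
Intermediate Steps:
sqrt(1645929 + A(-1740)) = sqrt(1645929 - 414/(-1740)) = sqrt(1645929 - 414*(-1/1740)) = sqrt(1645929 + 69/290) = sqrt(477319479/290) = sqrt(138422648910)/290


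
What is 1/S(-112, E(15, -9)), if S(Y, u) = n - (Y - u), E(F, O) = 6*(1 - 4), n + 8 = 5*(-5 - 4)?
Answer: 1/41 ≈ 0.024390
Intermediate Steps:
n = -53 (n = -8 + 5*(-5 - 4) = -8 + 5*(-9) = -8 - 45 = -53)
E(F, O) = -18 (E(F, O) = 6*(-3) = -18)
S(Y, u) = -53 + u - Y (S(Y, u) = -53 - (Y - u) = -53 + (u - Y) = -53 + u - Y)
1/S(-112, E(15, -9)) = 1/(-53 - 18 - 1*(-112)) = 1/(-53 - 18 + 112) = 1/41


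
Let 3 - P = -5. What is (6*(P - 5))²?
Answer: 324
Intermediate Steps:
P = 8 (P = 3 - 1*(-5) = 3 + 5 = 8)
(6*(P - 5))² = (6*(8 - 5))² = (6*3)² = 18² = 324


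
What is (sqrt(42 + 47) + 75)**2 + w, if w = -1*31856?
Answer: -26142 + 150*sqrt(89) ≈ -24727.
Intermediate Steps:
w = -31856
(sqrt(42 + 47) + 75)**2 + w = (sqrt(42 + 47) + 75)**2 - 31856 = (sqrt(89) + 75)**2 - 31856 = (75 + sqrt(89))**2 - 31856 = -31856 + (75 + sqrt(89))**2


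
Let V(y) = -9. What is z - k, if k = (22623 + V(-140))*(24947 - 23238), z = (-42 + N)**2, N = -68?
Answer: -38635226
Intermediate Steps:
z = 12100 (z = (-42 - 68)**2 = (-110)**2 = 12100)
k = 38647326 (k = (22623 - 9)*(24947 - 23238) = 22614*1709 = 38647326)
z - k = 12100 - 1*38647326 = 12100 - 38647326 = -38635226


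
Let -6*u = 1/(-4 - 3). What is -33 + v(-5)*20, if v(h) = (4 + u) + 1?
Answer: 1417/21 ≈ 67.476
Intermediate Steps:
u = 1/42 (u = -1/(6*(-4 - 3)) = -⅙/(-7) = -⅙*(-⅐) = 1/42 ≈ 0.023810)
v(h) = 211/42 (v(h) = (4 + 1/42) + 1 = 169/42 + 1 = 211/42)
-33 + v(-5)*20 = -33 + (211/42)*20 = -33 + 2110/21 = 1417/21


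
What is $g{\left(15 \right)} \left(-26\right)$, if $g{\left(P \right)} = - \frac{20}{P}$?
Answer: $\frac{104}{3} \approx 34.667$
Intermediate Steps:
$g{\left(15 \right)} \left(-26\right) = - \frac{20}{15} \left(-26\right) = \left(-20\right) \frac{1}{15} \left(-26\right) = \left(- \frac{4}{3}\right) \left(-26\right) = \frac{104}{3}$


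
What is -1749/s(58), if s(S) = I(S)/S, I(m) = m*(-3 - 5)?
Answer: 1749/8 ≈ 218.63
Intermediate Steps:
I(m) = -8*m (I(m) = m*(-8) = -8*m)
s(S) = -8 (s(S) = (-8*S)/S = -8)
-1749/s(58) = -1749/(-8) = -1749*(-⅛) = 1749/8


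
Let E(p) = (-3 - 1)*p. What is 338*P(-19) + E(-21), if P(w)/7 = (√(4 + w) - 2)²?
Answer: -25942 - 9464*I*√15 ≈ -25942.0 - 36654.0*I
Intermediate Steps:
E(p) = -4*p
P(w) = 7*(-2 + √(4 + w))² (P(w) = 7*(√(4 + w) - 2)² = 7*(-2 + √(4 + w))²)
338*P(-19) + E(-21) = 338*(7*(-2 + √(4 - 19))²) - 4*(-21) = 338*(7*(-2 + √(-15))²) + 84 = 338*(7*(-2 + I*√15)²) + 84 = 2366*(-2 + I*√15)² + 84 = 84 + 2366*(-2 + I*√15)²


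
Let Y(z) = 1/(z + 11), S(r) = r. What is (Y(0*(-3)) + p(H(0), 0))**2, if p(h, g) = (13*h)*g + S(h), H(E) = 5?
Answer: 3136/121 ≈ 25.917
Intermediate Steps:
Y(z) = 1/(11 + z)
p(h, g) = h + 13*g*h (p(h, g) = (13*h)*g + h = 13*g*h + h = h + 13*g*h)
(Y(0*(-3)) + p(H(0), 0))**2 = (1/(11 + 0*(-3)) + 5*(1 + 13*0))**2 = (1/(11 + 0) + 5*(1 + 0))**2 = (1/11 + 5*1)**2 = (1/11 + 5)**2 = (56/11)**2 = 3136/121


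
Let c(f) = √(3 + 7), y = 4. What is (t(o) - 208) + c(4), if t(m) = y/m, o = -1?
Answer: -212 + √10 ≈ -208.84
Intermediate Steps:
t(m) = 4/m
c(f) = √10
(t(o) - 208) + c(4) = (4/(-1) - 208) + √10 = (4*(-1) - 208) + √10 = (-4 - 208) + √10 = -212 + √10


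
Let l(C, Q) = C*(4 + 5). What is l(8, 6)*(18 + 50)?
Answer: 4896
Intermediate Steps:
l(C, Q) = 9*C (l(C, Q) = C*9 = 9*C)
l(8, 6)*(18 + 50) = (9*8)*(18 + 50) = 72*68 = 4896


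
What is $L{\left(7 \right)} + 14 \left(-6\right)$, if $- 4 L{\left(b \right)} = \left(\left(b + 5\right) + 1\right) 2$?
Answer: $- \frac{181}{2} \approx -90.5$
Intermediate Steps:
$L{\left(b \right)} = -3 - \frac{b}{2}$ ($L{\left(b \right)} = - \frac{\left(\left(b + 5\right) + 1\right) 2}{4} = - \frac{\left(\left(5 + b\right) + 1\right) 2}{4} = - \frac{\left(6 + b\right) 2}{4} = - \frac{12 + 2 b}{4} = -3 - \frac{b}{2}$)
$L{\left(7 \right)} + 14 \left(-6\right) = \left(-3 - \frac{7}{2}\right) + 14 \left(-6\right) = \left(-3 - \frac{7}{2}\right) - 84 = - \frac{13}{2} - 84 = - \frac{181}{2}$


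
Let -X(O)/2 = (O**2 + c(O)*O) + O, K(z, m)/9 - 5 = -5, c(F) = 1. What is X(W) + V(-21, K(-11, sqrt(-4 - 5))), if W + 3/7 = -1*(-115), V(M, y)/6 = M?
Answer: -1315038/49 ≈ -26838.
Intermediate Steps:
K(z, m) = 0 (K(z, m) = 45 + 9*(-5) = 45 - 45 = 0)
V(M, y) = 6*M
W = 802/7 (W = -3/7 - 1*(-115) = -3/7 + 115 = 802/7 ≈ 114.57)
X(O) = -4*O - 2*O**2 (X(O) = -2*((O**2 + 1*O) + O) = -2*((O**2 + O) + O) = -2*((O + O**2) + O) = -2*(O**2 + 2*O) = -4*O - 2*O**2)
X(W) + V(-21, K(-11, sqrt(-4 - 5))) = -2*802/7*(2 + 802/7) + 6*(-21) = -2*802/7*816/7 - 126 = -1308864/49 - 126 = -1315038/49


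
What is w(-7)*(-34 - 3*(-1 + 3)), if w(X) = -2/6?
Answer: 40/3 ≈ 13.333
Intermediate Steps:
w(X) = -⅓ (w(X) = -2*⅙ = -⅓)
w(-7)*(-34 - 3*(-1 + 3)) = -(-34 - 3*(-1 + 3))/3 = -(-34 - 3*2)/3 = -(-34 - 6)/3 = -⅓*(-40) = 40/3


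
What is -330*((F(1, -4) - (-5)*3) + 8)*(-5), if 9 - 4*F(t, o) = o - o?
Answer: 83325/2 ≈ 41663.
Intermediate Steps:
F(t, o) = 9/4 (F(t, o) = 9/4 - (o - o)/4 = 9/4 - 1/4*0 = 9/4 + 0 = 9/4)
-330*((F(1, -4) - (-5)*3) + 8)*(-5) = -330*((9/4 - (-5)*3) + 8)*(-5) = -330*((9/4 - 1*(-15)) + 8)*(-5) = -330*((9/4 + 15) + 8)*(-5) = -330*(69/4 + 8)*(-5) = -16665*(-5)/2 = -330*(-505/4) = 83325/2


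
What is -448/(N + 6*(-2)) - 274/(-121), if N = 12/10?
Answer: 142918/3267 ≈ 43.746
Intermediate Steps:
N = 6/5 (N = 12*(1/10) = 6/5 ≈ 1.2000)
-448/(N + 6*(-2)) - 274/(-121) = -448/(6/5 + 6*(-2)) - 274/(-121) = -448/(6/5 - 12) - 274*(-1/121) = -448/(-54/5) + 274/121 = -448*(-5/54) + 274/121 = 1120/27 + 274/121 = 142918/3267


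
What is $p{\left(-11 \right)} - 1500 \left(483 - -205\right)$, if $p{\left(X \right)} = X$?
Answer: $-1032011$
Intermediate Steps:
$p{\left(-11 \right)} - 1500 \left(483 - -205\right) = -11 - 1500 \left(483 - -205\right) = -11 - 1500 \left(483 + 205\right) = -11 - 1032000 = -1032011$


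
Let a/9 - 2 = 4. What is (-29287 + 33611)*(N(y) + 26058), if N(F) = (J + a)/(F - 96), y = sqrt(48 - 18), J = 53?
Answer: 172497703864/1531 - 231334*sqrt(30)/4593 ≈ 1.1267e+8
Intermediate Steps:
a = 54 (a = 18 + 9*4 = 18 + 36 = 54)
y = sqrt(30) ≈ 5.4772
N(F) = 107/(-96 + F) (N(F) = (53 + 54)/(F - 96) = 107/(-96 + F))
(-29287 + 33611)*(N(y) + 26058) = (-29287 + 33611)*(107/(-96 + sqrt(30)) + 26058) = 4324*(26058 + 107/(-96 + sqrt(30))) = 112674792 + 462668/(-96 + sqrt(30))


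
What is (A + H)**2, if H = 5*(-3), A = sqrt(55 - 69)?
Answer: (15 - I*sqrt(14))**2 ≈ 211.0 - 112.25*I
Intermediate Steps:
A = I*sqrt(14) (A = sqrt(-14) = I*sqrt(14) ≈ 3.7417*I)
H = -15
(A + H)**2 = (I*sqrt(14) - 15)**2 = (-15 + I*sqrt(14))**2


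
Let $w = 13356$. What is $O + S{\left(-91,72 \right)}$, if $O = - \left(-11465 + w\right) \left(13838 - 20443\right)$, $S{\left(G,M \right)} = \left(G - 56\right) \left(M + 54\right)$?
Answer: $12471533$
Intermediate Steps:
$S{\left(G,M \right)} = \left(-56 + G\right) \left(54 + M\right)$
$O = 12490055$ ($O = - \left(-11465 + 13356\right) \left(13838 - 20443\right) = - 1891 \left(-6605\right) = \left(-1\right) \left(-12490055\right) = 12490055$)
$O + S{\left(-91,72 \right)} = 12490055 - 18522 = 12471533$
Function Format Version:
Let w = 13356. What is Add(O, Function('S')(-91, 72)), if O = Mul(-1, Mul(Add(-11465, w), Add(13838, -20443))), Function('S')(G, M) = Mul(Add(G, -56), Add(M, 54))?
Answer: 12471533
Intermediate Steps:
Function('S')(G, M) = Mul(Add(-56, G), Add(54, M))
O = 12490055 (O = Mul(-1, Mul(Add(-11465, 13356), Add(13838, -20443))) = Mul(-1, Mul(1891, -6605)) = Mul(-1, -12490055) = 12490055)
Add(O, Function('S')(-91, 72)) = Add(12490055, Add(-3024, Mul(-56, 72), Mul(54, -91), Mul(-91, 72))) = Add(12490055, Add(-3024, -4032, -4914, -6552)) = Add(12490055, -18522) = 12471533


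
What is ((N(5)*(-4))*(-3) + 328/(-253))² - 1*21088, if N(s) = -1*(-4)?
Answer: -1210203936/64009 ≈ -18907.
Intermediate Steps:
N(s) = 4
((N(5)*(-4))*(-3) + 328/(-253))² - 1*21088 = ((4*(-4))*(-3) + 328/(-253))² - 1*21088 = (-16*(-3) + 328*(-1/253))² - 21088 = (48 - 328/253)² - 21088 = (11816/253)² - 21088 = 139617856/64009 - 21088 = -1210203936/64009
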